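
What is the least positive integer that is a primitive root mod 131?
g = 2. For each prime q|130: 2^{65}≡130, 2^{26}≡53, 2^{10}≡107, none ≡ 1, so ord_131(2) = 130 and 2 is a primitive root.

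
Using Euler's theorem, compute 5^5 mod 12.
By Euler: 5^{4} ≡ 1 (mod 12) since gcd(5, 12) = 1. 5 = 1×4 + 1. So 5^{5} ≡ 5^{1} ≡ 5 (mod 12)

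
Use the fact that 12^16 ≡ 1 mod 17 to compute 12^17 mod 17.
By Fermat: 12^{16} ≡ 1 mod 17. So 12^{17} = 12^{16} · 12^{1} ≡ 12^{1} ≡ 12 mod 17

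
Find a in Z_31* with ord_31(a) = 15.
7 has order 15 mod 31 since 7^{15} ≡ 1 (mod 31) and no smaller power works.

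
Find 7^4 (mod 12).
7^{4} = 2401 ≡ 1 (mod 12)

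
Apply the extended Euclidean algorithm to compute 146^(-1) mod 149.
Extended GCD: 146(-50) + 149(49) = 1. So 146^(-1) ≡ -50 ≡ 99 (mod 149). Verify: 146 × 99 = 14454 ≡ 1 (mod 149)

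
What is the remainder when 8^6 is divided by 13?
By repeated squaring mod 13: 8^{1}≡8, 8^{2}≡12, 8^{4}≡1. Then 8^{6} = 8^{4+2} ≡ 1 × 12 ≡ 12 mod 13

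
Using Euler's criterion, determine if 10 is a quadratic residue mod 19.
By Euler's criterion: 10^{9} ≡ 18 mod 19. Since this equals -1 (≡ 18), 10 is not a QR.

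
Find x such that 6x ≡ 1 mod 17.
Since 17 is prime, by Fermat 6^(-1) ≡ 6^{15} ≡ 3 mod 17. Verify: 6 × 3 = 18 ≡ 1 mod 17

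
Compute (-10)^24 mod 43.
By repeated squaring mod 43: (-10)^{1}≡33, (-10)^{2}≡14, (-10)^{4}≡24, (-10)^{8}≡17, (-10)^{16}≡31. Then (-10)^{24} = (-10)^{16+8} ≡ 31 × 17 ≡ 11 mod 43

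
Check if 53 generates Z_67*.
53^{22} ≡ 1 mod 67 and 22 < 66, so ord_67(53) = 22 ≠ 66 and 53 is not a primitive root.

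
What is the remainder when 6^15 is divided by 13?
Using Fermat: 6^{12} ≡ 1 (mod 13). 15 ≡ 3 (mod 12). So 6^{15} ≡ 6^{3} ≡ 8 (mod 13)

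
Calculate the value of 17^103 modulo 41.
Using Fermat: 17^{40} ≡ 1 (mod 41). 103 ≡ 23 (mod 40). So 17^{103} ≡ 17^{23} ≡ 7 (mod 41)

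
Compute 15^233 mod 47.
Using Fermat: 15^{46} ≡ 1 (mod 47). 233 ≡ 3 (mod 46). So 15^{233} ≡ 15^{3} ≡ 38 (mod 47)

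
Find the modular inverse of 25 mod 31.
Since 31 is prime, by Fermat 25^(-1) ≡ 25^{29} ≡ 5 (mod 31). Verify: 25 × 5 = 125 ≡ 1 (mod 31)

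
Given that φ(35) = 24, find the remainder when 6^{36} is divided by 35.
By Euler: 6^{24} ≡ 1 (mod 35) since gcd(6, 35) = 1. 36 = 1×24 + 12. So 6^{36} ≡ 6^{12} ≡ 1 (mod 35)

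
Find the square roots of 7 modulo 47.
The square roots of 7 mod 47 are 17 and 30. Verify: 17² = 289 ≡ 7 mod 47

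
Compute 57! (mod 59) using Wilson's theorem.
(58)! = (57)! × (58) ≡ -1 (mod 59). So (57)! ≡ -1 × (58)^(-1) ≡ (-1)×(-1) = 1 (mod 59)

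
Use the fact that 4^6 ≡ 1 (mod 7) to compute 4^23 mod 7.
By Fermat: 4^{6} ≡ 1 (mod 7). 23 = 3×6 + 5. So 4^{23} ≡ 4^{5} ≡ 2 (mod 7)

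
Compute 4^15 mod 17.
By repeated squaring (mod 17): 4^{1}≡4, 4^{2}≡16, 4^{4}≡1, 4^{8}≡1. Then 4^{15} = 4^{8+4+2+1} ≡ 1 × 1 × 16 × 4 ≡ 13 (mod 17)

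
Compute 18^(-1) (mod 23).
Since 23 is prime, by Fermat 18^(-1) ≡ 18^{21} ≡ 9 (mod 23). Verify: 18 × 9 = 162 ≡ 1 (mod 23)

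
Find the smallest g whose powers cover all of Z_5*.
g = 2. Powers: [2, 4, 3, 1] generates all 4 non-zero residues.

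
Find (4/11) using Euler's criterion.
(4/11) = 4^{5} mod 11 = 1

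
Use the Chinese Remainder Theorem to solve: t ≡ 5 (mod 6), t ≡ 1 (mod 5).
M = 6 × 5 = 30. M₁ = 5, y₁ ≡ 5 (mod 6). M₂ = 6, y₂ ≡ 1 (mod 5). t = 5×5×5 + 1×6×1 ≡ 11 (mod 30)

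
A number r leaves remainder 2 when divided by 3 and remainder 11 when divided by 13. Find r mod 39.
M = 3 × 13 = 39. M₁ = 13, y₁ ≡ 1 mod 3. M₂ = 3, y₂ ≡ 9 mod 13. r = 2×13×1 + 11×3×9 ≡ 11 mod 39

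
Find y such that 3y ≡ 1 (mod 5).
Since 5 is prime, by Fermat 3^(-1) ≡ 3^{3} ≡ 2 (mod 5). Verify: 3 × 2 = 6 ≡ 1 (mod 5)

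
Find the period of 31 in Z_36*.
Powers of 31 mod 36: 31^1≡31, 31^2≡25, 31^3≡19, 31^4≡13, 31^5≡7, 31^6≡1. ord_36(31) = 6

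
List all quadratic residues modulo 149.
QRs mod 149: {1, 4, 5, 6, 7, 9, 16, 17, 19, 20, 22, 24, 25, 26, 28, 29, 30, 31, 33, 35, 36, 37, 39, 42, 45, 46, 47, 49, 53, 54, 61, 63, 64, 67, 68, 69, 73, 76, 80, 81, 82, 85, 86, 88, 95, 96, 100, 102, 103, 104, 107, 110, 112, 113, 114, 116, 118, 119, 120, 121, 123, 124, 125, 127, 129, 130, 132, 133, 140, 142, 143, 144, 145, 148}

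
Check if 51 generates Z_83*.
51^{41} ≡ 1 (mod 83) and 41 < 82, so ord_83(51) = 41 ≠ 82 and 51 is not a primitive root.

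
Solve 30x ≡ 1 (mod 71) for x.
Since 71 is prime, by Fermat 30^(-1) ≡ 30^{69} ≡ 45 (mod 71). Verify: 30 × 45 = 1350 ≡ 1 (mod 71)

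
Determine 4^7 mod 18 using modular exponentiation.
By repeated squaring (mod 18): 4^{1}≡4, 4^{2}≡16, 4^{4}≡4. Then 4^{7} = 4^{4+2+1} ≡ 4 × 16 × 4 ≡ 4 (mod 18)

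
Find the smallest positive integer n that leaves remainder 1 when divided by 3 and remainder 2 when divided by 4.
M = 3 × 4 = 12. M₁ = 4, y₁ ≡ 1 mod 3. M₂ = 3, y₂ ≡ 3 mod 4. n = 1×4×1 + 2×3×3 ≡ 10 mod 12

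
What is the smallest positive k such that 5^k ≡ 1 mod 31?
Powers of 5 mod 31: 5^1≡5, 5^2≡25, 5^3≡1. ord_31(5) = 3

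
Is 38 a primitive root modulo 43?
38^{21} ≡ 1 mod 43 and 21 < 42, so ord_43(38) = 21 ≠ 42 and 38 is not a primitive root.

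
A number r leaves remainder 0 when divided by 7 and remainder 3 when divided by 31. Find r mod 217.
M = 7 × 31 = 217. M₁ = 31, y₁ ≡ 5 mod 7. M₂ = 7, y₂ ≡ 9 mod 31. r = 0×31×5 + 3×7×9 ≡ 189 mod 217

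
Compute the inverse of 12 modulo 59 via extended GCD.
Extended GCD: 12(5) + 59(-1) = 1. So 12^(-1) ≡ 5 (mod 59). Verify: 12 × 5 = 60 ≡ 1 (mod 59)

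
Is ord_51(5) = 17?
Powers of 5 mod 51: 5^1≡5, 5^2≡25, 5^3≡23, 5^4≡13, 5^5≡14, 5^6≡19, 5^7≡44, 5^8≡16, 5^9≡29, 5^10≡43, 5^11≡11, 5^12≡4, 5^13≡20, 5^14≡49, 5^15≡41, 5^16≡1. Already 5^16≡1, so the order is 16 < 17. No, the actual order is 16.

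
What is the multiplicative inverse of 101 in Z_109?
Since 109 is prime, by Fermat 101^(-1) ≡ 101^{107} ≡ 68 mod 109. Verify: 101 × 68 = 6868 ≡ 1 mod 109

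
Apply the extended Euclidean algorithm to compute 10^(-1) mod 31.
Extended GCD: 10(-3) + 31(1) = 1. So 10^(-1) ≡ -3 ≡ 28 mod 31. Verify: 10 × 28 = 280 ≡ 1 mod 31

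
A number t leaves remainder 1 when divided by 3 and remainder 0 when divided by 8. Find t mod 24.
M = 3 × 8 = 24. M₁ = 8, y₁ ≡ 2 mod 3. M₂ = 3, y₂ ≡ 3 mod 8. t = 1×8×2 + 0×3×3 ≡ 16 mod 24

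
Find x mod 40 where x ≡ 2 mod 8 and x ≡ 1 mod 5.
M = 8 × 5 = 40. M₁ = 5, y₁ ≡ 5 mod 8. M₂ = 8, y₂ ≡ 2 mod 5. x = 2×5×5 + 1×8×2 ≡ 26 mod 40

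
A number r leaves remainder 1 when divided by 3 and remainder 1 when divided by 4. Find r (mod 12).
M = 3 × 4 = 12. M₁ = 4, y₁ ≡ 1 (mod 3). M₂ = 3, y₂ ≡ 3 (mod 4). r = 1×4×1 + 1×3×3 ≡ 1 (mod 12)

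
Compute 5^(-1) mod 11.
Since 11 is prime, by Fermat 5^(-1) ≡ 5^{9} ≡ 9 mod 11. Verify: 5 × 9 = 45 ≡ 1 mod 11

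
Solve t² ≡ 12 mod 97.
The square roots of 12 mod 97 are 77 and 20. Verify: 77² = 5929 ≡ 12 mod 97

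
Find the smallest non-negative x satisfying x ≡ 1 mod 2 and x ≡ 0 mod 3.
M = 2 × 3 = 6. M₁ = 3, y₁ ≡ 1 mod 2. M₂ = 2, y₂ ≡ 2 mod 3. x = 1×3×1 + 0×2×2 ≡ 3 mod 6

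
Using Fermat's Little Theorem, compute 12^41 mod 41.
By Fermat: 12^{40} ≡ 1 (mod 41). So 12^{41} = 12^{40} · 12^{1} ≡ 12^{1} ≡ 12 (mod 41)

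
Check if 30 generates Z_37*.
30^{18} ≡ 1 mod 37 and 18 < 36, so ord_37(30) = 18 ≠ 36 and 30 is not a primitive root.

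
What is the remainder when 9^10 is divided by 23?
By repeated squaring mod 23: 9^{1}≡9, 9^{2}≡12, 9^{4}≡6, 9^{8}≡13. Then 9^{10} = 9^{8+2} ≡ 13 × 12 ≡ 18 mod 23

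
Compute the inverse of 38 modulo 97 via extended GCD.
Extended GCD: 38(23) + 97(-9) = 1. So 38^(-1) ≡ 23 (mod 97). Verify: 38 × 23 = 874 ≡ 1 (mod 97)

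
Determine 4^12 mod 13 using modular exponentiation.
Using Fermat: 4^{12} ≡ 1 mod 13. 12 ≡ 0 mod 12. So 4^{12} ≡ 4^{0} ≡ 1 mod 13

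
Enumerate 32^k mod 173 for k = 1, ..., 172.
32^1, 32^2, ..., 32^{172} mod 173: [32, 159, 71, 23, 44, 24, 76, 10, 147, 33, 18, 57, 94, 67, 68, 100, 86, 157, 7, 51, 75, 151, 161, 135, 168, 13, 70, 164, 58, 126, 53, 139, 123, 130, 8, 83, 61, 49, 11, 6, 19, 89, 80, 138, 91, 144, 110, 60, 17, 25, 108, 169, 45, 56, 62, 81, 170, 77, 42, 133, 104, 41, 101, 118, 143, 78, 74, 119, 2, 64, 145, 142, 46, 88, 48, 152, 20, 121, 66, 36, 114, 15, 134, 136, 27, 172, 141, 14, 102, 150, 129, 149, 97, 163, 26, 140, 155, 116, 79, 106, 105, 73, 87, 16, 166, 122, 98, 22, 12, 38, 5, 160, 103, 9, 115, 47, 120, 34, 50, 43, 165, 90, 112, 124, 162, 167, 154, 84, 93, 35, 82, 29, 63, 113, 156, 148, 65, 4, 128, 117, 111, 92, 3, 96, 131, 40, 69, 132, 72, 55, 30, 95, 99, 54, 171, 109, 28, 31, 127, 85, 125, 21, 153, 52, 107, 137, 59, 158, 39, 37, 146, 1]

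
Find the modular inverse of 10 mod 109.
Since 109 is prime, by Fermat 10^(-1) ≡ 10^{107} ≡ 11 (mod 109). Verify: 10 × 11 = 110 ≡ 1 (mod 109)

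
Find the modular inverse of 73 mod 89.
Since 89 is prime, by Fermat 73^(-1) ≡ 73^{87} ≡ 50 (mod 89). Verify: 73 × 50 = 3650 ≡ 1 (mod 89)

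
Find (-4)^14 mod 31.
By repeated squaring mod 31: (-4)^{1}≡27, (-4)^{2}≡16, (-4)^{4}≡8, (-4)^{8}≡2. Then (-4)^{14} = (-4)^{8+4+2} ≡ 2 × 8 × 16 ≡ 8 mod 31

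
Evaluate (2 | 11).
(2/11) = 2^{5} mod 11 = -1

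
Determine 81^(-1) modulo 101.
Since 101 is prime, by Fermat 81^(-1) ≡ 81^{99} ≡ 5 mod 101. Verify: 81 × 5 = 405 ≡ 1 mod 101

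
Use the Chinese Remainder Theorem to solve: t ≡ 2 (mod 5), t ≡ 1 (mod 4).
M = 5 × 4 = 20. M₁ = 4, y₁ ≡ 4 (mod 5). M₂ = 5, y₂ ≡ 1 (mod 4). t = 2×4×4 + 1×5×1 ≡ 17 (mod 20)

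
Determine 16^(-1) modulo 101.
Since 101 is prime, by Fermat 16^(-1) ≡ 16^{99} ≡ 19 (mod 101). Verify: 16 × 19 = 304 ≡ 1 (mod 101)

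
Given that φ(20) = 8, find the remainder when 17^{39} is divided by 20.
By Euler: 17^{8} ≡ 1 mod 20 since gcd(17, 20) = 1. 39 = 4×8 + 7. So 17^{39} ≡ 17^{7} ≡ 13 mod 20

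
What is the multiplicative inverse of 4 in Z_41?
Since 41 is prime, by Fermat 4^(-1) ≡ 4^{39} ≡ 31 mod 41. Verify: 4 × 31 = 124 ≡ 1 mod 41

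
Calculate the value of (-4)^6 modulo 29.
By repeated squaring (mod 29): (-4)^{1}≡25, (-4)^{2}≡16, (-4)^{4}≡24. Then (-4)^{6} = (-4)^{4+2} ≡ 24 × 16 ≡ 7 (mod 29)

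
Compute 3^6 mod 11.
By repeated squaring (mod 11): 3^{1}≡3, 3^{2}≡9, 3^{4}≡4. Then 3^{6} = 3^{4+2} ≡ 4 × 9 ≡ 3 (mod 11)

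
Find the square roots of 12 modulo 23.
The square roots of 12 mod 23 are 9 and 14. Verify: 9² = 81 ≡ 12 mod 23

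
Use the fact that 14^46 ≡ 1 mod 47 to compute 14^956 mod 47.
By Fermat: 14^{46} ≡ 1 mod 47. 956 ≡ 36 mod 46. So 14^{956} ≡ 14^{36} ≡ 21 mod 47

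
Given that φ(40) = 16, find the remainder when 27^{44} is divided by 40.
By Euler: 27^{16} ≡ 1 (mod 40) since gcd(27, 40) = 1. 44 = 2×16 + 12. So 27^{44} ≡ 27^{12} ≡ 1 (mod 40)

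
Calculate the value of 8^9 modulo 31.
By repeated squaring (mod 31): 8^{1}≡8, 8^{2}≡2, 8^{4}≡4, 8^{8}≡16. Then 8^{9} = 8^{8+1} ≡ 16 × 8 ≡ 4 (mod 31)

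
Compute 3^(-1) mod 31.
Since 31 is prime, by Fermat 3^(-1) ≡ 3^{29} ≡ 21 mod 31. Verify: 3 × 21 = 63 ≡ 1 mod 31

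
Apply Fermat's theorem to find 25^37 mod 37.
By Fermat: 25^{36} ≡ 1 mod 37. So 25^{37} = 25^{36} · 25^{1} ≡ 25^{1} ≡ 25 mod 37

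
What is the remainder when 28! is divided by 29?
By Wilson's theorem, (28)! ≡ -1 ≡ 28 (mod 29)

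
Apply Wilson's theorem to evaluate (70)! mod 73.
(72)! = (70)! × (71) × (72) ≡ -1 (mod 73). So (70)! ≡ -1 × [(72)(71)]^(-1) ≡ 36 (mod 73)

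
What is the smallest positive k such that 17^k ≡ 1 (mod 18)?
Powers of 17 mod 18: 17^1≡17, 17^2≡1. ord_18(17) = 2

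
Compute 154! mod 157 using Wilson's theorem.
(156)! = (154)! × (155) × (156) ≡ -1 mod 157. So (154)! ≡ -1 × [(156)(155)]^(-1) ≡ 78 mod 157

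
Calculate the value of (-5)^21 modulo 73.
By repeated squaring (mod 73): (-5)^{1}≡68, (-5)^{2}≡25, (-5)^{4}≡41, (-5)^{8}≡2, (-5)^{16}≡4. Then (-5)^{21} = (-5)^{16+4+1} ≡ 4 × 41 × 68 ≡ 56 (mod 73)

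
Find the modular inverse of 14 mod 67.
Since 67 is prime, by Fermat 14^(-1) ≡ 14^{65} ≡ 24 mod 67. Verify: 14 × 24 = 336 ≡ 1 mod 67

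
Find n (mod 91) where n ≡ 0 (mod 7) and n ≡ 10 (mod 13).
M = 7 × 13 = 91. M₁ = 13, y₁ ≡ 6 (mod 7). M₂ = 7, y₂ ≡ 2 (mod 13). n = 0×13×6 + 10×7×2 ≡ 49 (mod 91)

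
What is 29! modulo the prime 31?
(30)! = (29)! × (30) ≡ -1 mod 31. So (29)! ≡ -1 × (30)^(-1) ≡ (-1)×(-1) = 1 mod 31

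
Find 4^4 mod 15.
4^{4} = 256 ≡ 1 mod 15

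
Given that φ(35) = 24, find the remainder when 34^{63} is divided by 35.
By Euler: 34^{24} ≡ 1 mod 35 since gcd(34, 35) = 1. 63 = 2×24 + 15. So 34^{63} ≡ 34^{15} ≡ 34 mod 35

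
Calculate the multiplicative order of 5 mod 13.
Powers of 5 mod 13: 5^1≡5, 5^2≡12, 5^3≡8, 5^4≡1. So the order of 5 is 4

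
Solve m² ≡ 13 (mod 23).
The square roots of 13 mod 23 are 6 and 17. Verify: 6² = 36 ≡ 13 (mod 23)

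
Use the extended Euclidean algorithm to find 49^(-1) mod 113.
Extended GCD: 49(30) + 113(-13) = 1. So 49^(-1) ≡ 30 mod 113. Verify: 49 × 30 = 1470 ≡ 1 mod 113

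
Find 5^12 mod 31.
By repeated squaring mod 31: 5^{1}≡5, 5^{2}≡25, 5^{4}≡5, 5^{8}≡25. Then 5^{12} = 5^{8+4} ≡ 25 × 5 ≡ 1 mod 31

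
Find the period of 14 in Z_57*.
Powers of 14 mod 57: 14^1≡14, 14^2≡25, 14^3≡8, 14^4≡55, 14^5≡29, 14^6≡7, 14^7≡41, 14^8≡4, 14^9≡56, 14^10≡43, 14^11≡32, 14^12≡49, 14^13≡2, 14^14≡28, 14^15≡50, 14^16≡16, 14^17≡53, 14^18≡1. Order = 18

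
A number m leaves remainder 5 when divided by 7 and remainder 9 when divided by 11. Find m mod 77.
M = 7 × 11 = 77. M₁ = 11, y₁ ≡ 2 mod 7. M₂ = 7, y₂ ≡ 8 mod 11. m = 5×11×2 + 9×7×8 ≡ 75 mod 77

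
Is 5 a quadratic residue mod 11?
By Euler's criterion: 5^{5} ≡ 1 (mod 11). Since this equals 1, 5 is a QR.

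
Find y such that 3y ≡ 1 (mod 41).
Since 41 is prime, by Fermat 3^(-1) ≡ 3^{39} ≡ 14 (mod 41). Verify: 3 × 14 = 42 ≡ 1 (mod 41)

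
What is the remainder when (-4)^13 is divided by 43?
By repeated squaring mod 43: (-4)^{1}≡39, (-4)^{2}≡16, (-4)^{4}≡41, (-4)^{8}≡4. Then (-4)^{13} = (-4)^{8+4+1} ≡ 4 × 41 × 39 ≡ 32 mod 43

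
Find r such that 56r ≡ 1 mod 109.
Since 109 is prime, by Fermat 56^(-1) ≡ 56^{107} ≡ 37 mod 109. Verify: 56 × 37 = 2072 ≡ 1 mod 109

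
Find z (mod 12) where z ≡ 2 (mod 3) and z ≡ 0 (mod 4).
M = 3 × 4 = 12. M₁ = 4, y₁ ≡ 1 (mod 3). M₂ = 3, y₂ ≡ 3 (mod 4). z = 2×4×1 + 0×3×3 ≡ 8 (mod 12)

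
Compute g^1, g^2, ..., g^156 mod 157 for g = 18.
18^1, 18^2, ..., 18^{156} mod 157: [18, 10, 23, 100, 73, 58, 102, 109, 78, 148, 152, 67, 107, 42, 128, 106, 24, 118, 83, 81, 45, 25, 136, 93, 104, 145, 98, 37, 38, 56, 66, 89, 32, 105, 6, 108, 60, 138, 129, 124, 34, 141, 26, 154, 103, 127, 88, 14, 95, 140, 8, 144, 80, 27, 15, 113, 150, 31, 87, 153, 85, 117, 65, 71, 22, 82, 63, 35, 2, 36, 20, 46, 43, 146, 116, 47, 61, 156, 139, 147, 134, 57, 84, 99, 55, 48, 79, 9, 5, 90, 50, 115, 29, 51, 133, 39, 74, 76, 112, 132, 21, 64, 53, 12, 59, 120, 119, 101, 91, 68, 125, 52, 151, 49, 97, 19, 28, 33, 123, 16, 131, 3, 54, 30, 69, 143, 62, 17, 149, 13, 77, 130, 142, 44, 7, 126, 70, 4, 72, 40, 92, 86, 135, 75, 94, 122, 155, 121, 137, 111, 114, 11, 41, 110, 96, 1]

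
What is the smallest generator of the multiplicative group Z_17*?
g = 3. Powers: [3, 9, 10, 13, 5, 15, ...] generates all 16 non-zero residues.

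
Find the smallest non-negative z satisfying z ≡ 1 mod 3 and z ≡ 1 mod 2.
M = 3 × 2 = 6. M₁ = 2, y₁ ≡ 2 mod 3. M₂ = 3, y₂ ≡ 1 mod 2. z = 1×2×2 + 1×3×1 ≡ 1 mod 6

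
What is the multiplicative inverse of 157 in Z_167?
Since 167 is prime, by Fermat 157^(-1) ≡ 157^{165} ≡ 50 mod 167. Verify: 157 × 50 = 7850 ≡ 1 mod 167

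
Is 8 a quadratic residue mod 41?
By Euler's criterion: 8^{20} ≡ 1 (mod 41). Since this equals 1, 8 is a QR.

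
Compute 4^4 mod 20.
4^{4} = 256 ≡ 16 mod 20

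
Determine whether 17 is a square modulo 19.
By Euler's criterion: 17^{9} ≡ 1 (mod 19). Since this equals 1, 17 is a QR.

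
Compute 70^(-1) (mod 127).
Since 127 is prime, by Fermat 70^(-1) ≡ 70^{125} ≡ 49 (mod 127). Verify: 70 × 49 = 3430 ≡ 1 (mod 127)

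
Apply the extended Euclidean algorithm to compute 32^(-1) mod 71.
Extended GCD: 32(20) + 71(-9) = 1. So 32^(-1) ≡ 20 (mod 71). Verify: 32 × 20 = 640 ≡ 1 (mod 71)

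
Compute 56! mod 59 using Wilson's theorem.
(58)! = (56)! × (57) × (58) ≡ -1 mod 59. So (56)! ≡ -1 × [(58)(57)]^(-1) ≡ 29 mod 59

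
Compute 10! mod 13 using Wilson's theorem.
(12)! = (10)! × (11) × (12) ≡ -1 mod 13. So (10)! ≡ -1 × [(12)(11)]^(-1) ≡ 6 mod 13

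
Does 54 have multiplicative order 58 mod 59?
Powers of 54 mod 59: 54^1≡54, 54^2≡25, 54^3≡52, 54^4≡35, 54^5≡2, 54^6≡49, 54^7≡50, 54^8≡45, 54^9≡11, 54^10≡4, 54^11≡39, 54^12≡41, 54^13≡31, 54^14≡22, 54^15≡8, 54^16≡19, 54^17≡23, 54^18≡3, 54^19≡44, 54^20≡16, 54^21≡38, 54^22≡46, 54^23≡6, 54^24≡29, 54^25≡32, 54^26≡17, 54^27≡33, 54^28≡12, 54^29≡58, 54^30≡5, 54^31≡34, 54^32≡7, 54^33≡24, 54^34≡57, 54^35≡10, 54^36≡9, 54^37≡14, 54^38≡48, 54^39≡55, 54^40≡20, 54^41≡18, 54^42≡28, 54^43≡37, 54^44≡51, 54^45≡40, 54^46≡36, 54^47≡56, 54^48≡15, 54^49≡43, 54^50≡21, 54^51≡13, 54^52≡53, 54^53≡30, 54^54≡27, 54^55≡42, 54^56≡26, 54^57≡47, 54^58≡1. First k with 54^k≡1 is k=58. Yes, ord_59(54) = 58.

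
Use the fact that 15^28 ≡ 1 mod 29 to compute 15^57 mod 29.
By Fermat: 15^{28} ≡ 1 mod 29. 57 = 2×28 + 1. So 15^{57} ≡ 15^{1} ≡ 15 mod 29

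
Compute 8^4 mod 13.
8^{4} = 4096 ≡ 1 (mod 13)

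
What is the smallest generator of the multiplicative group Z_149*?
g = 2. Powers: [2, 4, 8, 16, 32, 64, 128, 107, ...] generates all 148 non-zero residues.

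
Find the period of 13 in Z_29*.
Powers of 13 mod 29: 13^1≡13, 13^2≡24, 13^3≡22, 13^4≡25, 13^5≡6, 13^6≡20, 13^7≡28, 13^8≡16, 13^9≡5, 13^10≡7, 13^11≡4, 13^12≡23, 13^13≡9, 13^14≡1. So the order of 13 is 14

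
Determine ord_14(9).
Powers of 9 mod 14: 9^1≡9, 9^2≡11, 9^3≡1. ord_14(9) = 3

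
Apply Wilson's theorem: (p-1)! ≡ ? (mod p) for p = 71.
By Wilson's theorem, (70)! ≡ -1 ≡ 70 (mod 71)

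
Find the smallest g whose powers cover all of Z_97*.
g = 5. For each prime q|96: 5^{48}≡96, 5^{32}≡35, none ≡ 1, so ord_97(5) = 96 and 5 is a primitive root.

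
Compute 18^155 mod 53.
Using Fermat: 18^{52} ≡ 1 (mod 53). 155 ≡ 51 (mod 52). So 18^{155} ≡ 18^{51} ≡ 3 (mod 53)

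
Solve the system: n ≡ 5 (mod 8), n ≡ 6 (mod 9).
M = 8 × 9 = 72. M₁ = 9, y₁ ≡ 1 (mod 8). M₂ = 8, y₂ ≡ 8 (mod 9). n = 5×9×1 + 6×8×8 ≡ 69 (mod 72)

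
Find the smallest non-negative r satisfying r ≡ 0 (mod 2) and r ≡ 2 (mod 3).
M = 2 × 3 = 6. M₁ = 3, y₁ ≡ 1 (mod 2). M₂ = 2, y₂ ≡ 2 (mod 3). r = 0×3×1 + 2×2×2 ≡ 2 (mod 6)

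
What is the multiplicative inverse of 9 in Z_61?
Since 61 is prime, by Fermat 9^(-1) ≡ 9^{59} ≡ 34 (mod 61). Verify: 9 × 34 = 306 ≡ 1 (mod 61)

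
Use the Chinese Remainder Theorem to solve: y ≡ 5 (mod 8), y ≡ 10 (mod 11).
M = 8 × 11 = 88. M₁ = 11, y₁ ≡ 3 (mod 8). M₂ = 8, y₂ ≡ 7 (mod 11). y = 5×11×3 + 10×8×7 ≡ 21 (mod 88)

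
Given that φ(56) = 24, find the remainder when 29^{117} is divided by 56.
By Euler: 29^{24} ≡ 1 mod 56 since gcd(29, 56) = 1. 117 = 4×24 + 21. So 29^{117} ≡ 29^{21} ≡ 29 mod 56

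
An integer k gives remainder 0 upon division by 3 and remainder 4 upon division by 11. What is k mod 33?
M = 3 × 11 = 33. M₁ = 11, y₁ ≡ 2 mod 3. M₂ = 3, y₂ ≡ 4 mod 11. k = 0×11×2 + 4×3×4 ≡ 15 mod 33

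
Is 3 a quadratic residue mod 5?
By Euler's criterion: 3^{2} ≡ 4 mod 5. Since this equals -1 (≡ 4), 3 is not a QR.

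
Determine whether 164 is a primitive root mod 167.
ord_167(164) divides 166. For each prime q|166: 164^{83}≡166, 164^{2}≡9, none ≡ 1. So 164 has order 166 and is a primitive root mod 167.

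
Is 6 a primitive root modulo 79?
ord_79(6) divides 78. For each prime q|78: 6^{39}≡78, 6^{26}≡55, 6^{6}≡46, none ≡ 1. So 6 has order 78 and is a primitive root mod 79.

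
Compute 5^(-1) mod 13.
Since 13 is prime, by Fermat 5^(-1) ≡ 5^{11} ≡ 8 mod 13. Verify: 5 × 8 = 40 ≡ 1 mod 13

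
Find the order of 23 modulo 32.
Powers of 23 mod 32: 23^1≡23, 23^2≡17, 23^3≡7, 23^4≡1. Order = 4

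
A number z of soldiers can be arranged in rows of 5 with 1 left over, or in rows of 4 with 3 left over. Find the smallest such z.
M = 5 × 4 = 20. M₁ = 4, y₁ ≡ 4 mod 5. M₂ = 5, y₂ ≡ 1 mod 4. z = 1×4×4 + 3×5×1 ≡ 11 mod 20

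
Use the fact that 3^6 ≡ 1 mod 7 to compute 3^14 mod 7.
By Fermat: 3^{6} ≡ 1 mod 7. 14 = 2×6 + 2. So 3^{14} ≡ 3^{2} ≡ 2 mod 7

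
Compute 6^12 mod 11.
Using Fermat: 6^{10} ≡ 1 (mod 11). 12 ≡ 2 (mod 10). So 6^{12} ≡ 6^{2} ≡ 3 (mod 11)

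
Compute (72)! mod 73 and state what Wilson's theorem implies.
(72)! mod 73 = 72. Since this equals -1 (mod 73), Wilson confirms 73 is prime.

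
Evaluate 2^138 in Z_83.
Using Fermat: 2^{82} ≡ 1 mod 83. 138 ≡ 56 mod 82. So 2^{138} ≡ 2^{56} ≡ 17 mod 83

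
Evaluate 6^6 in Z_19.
By repeated squaring (mod 19): 6^{1}≡6, 6^{2}≡17, 6^{4}≡4. Then 6^{6} = 6^{4+2} ≡ 4 × 17 ≡ 11 (mod 19)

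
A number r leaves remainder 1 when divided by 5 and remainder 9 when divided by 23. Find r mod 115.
M = 5 × 23 = 115. M₁ = 23, y₁ ≡ 2 mod 5. M₂ = 5, y₂ ≡ 14 mod 23. r = 1×23×2 + 9×5×14 ≡ 101 mod 115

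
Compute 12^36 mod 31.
Using Fermat: 12^{30} ≡ 1 (mod 31). 36 ≡ 6 (mod 30). So 12^{36} ≡ 12^{6} ≡ 2 (mod 31)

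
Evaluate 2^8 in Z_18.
By repeated squaring mod 18: 2^{1}≡2, 2^{2}≡4, 2^{4}≡16, 2^{8}≡4. So 2^{8} ≡ 4 mod 18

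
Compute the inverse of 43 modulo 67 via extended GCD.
Extended GCD: 43(-14) + 67(9) = 1. So 43^(-1) ≡ -14 ≡ 53 mod 67. Verify: 43 × 53 = 2279 ≡ 1 mod 67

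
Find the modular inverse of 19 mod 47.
Since 47 is prime, by Fermat 19^(-1) ≡ 19^{45} ≡ 5 (mod 47). Verify: 19 × 5 = 95 ≡ 1 (mod 47)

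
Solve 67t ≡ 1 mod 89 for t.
Since 89 is prime, by Fermat 67^(-1) ≡ 67^{87} ≡ 4 mod 89. Verify: 67 × 4 = 268 ≡ 1 mod 89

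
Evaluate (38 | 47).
(38/47) = 38^{23} mod 47 = -1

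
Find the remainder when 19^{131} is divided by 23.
By Fermat: 19^{22} ≡ 1 mod 23. 131 = 5×22 + 21. So 19^{131} ≡ 19^{21} ≡ 17 mod 23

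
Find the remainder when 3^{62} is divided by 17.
By Fermat: 3^{16} ≡ 1 mod 17. 62 = 3×16 + 14. So 3^{62} ≡ 3^{14} ≡ 2 mod 17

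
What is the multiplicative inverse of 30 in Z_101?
Since 101 is prime, by Fermat 30^(-1) ≡ 30^{99} ≡ 64 mod 101. Verify: 30 × 64 = 1920 ≡ 1 mod 101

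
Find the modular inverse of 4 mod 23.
Since 23 is prime, by Fermat 4^(-1) ≡ 4^{21} ≡ 6 (mod 23). Verify: 4 × 6 = 24 ≡ 1 (mod 23)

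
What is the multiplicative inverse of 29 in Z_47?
Since 47 is prime, by Fermat 29^(-1) ≡ 29^{45} ≡ 13 (mod 47). Verify: 29 × 13 = 377 ≡ 1 (mod 47)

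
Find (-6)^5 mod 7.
By repeated squaring mod 7: (-6)^{1}≡1, (-6)^{2}≡1, (-6)^{4}≡1. Then (-6)^{5} = (-6)^{4+1} ≡ 1 × 1 ≡ 1 mod 7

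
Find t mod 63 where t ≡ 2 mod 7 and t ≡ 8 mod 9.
M = 7 × 9 = 63. M₁ = 9, y₁ ≡ 4 mod 7. M₂ = 7, y₂ ≡ 4 mod 9. t = 2×9×4 + 8×7×4 ≡ 44 mod 63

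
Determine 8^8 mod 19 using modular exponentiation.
By repeated squaring mod 19: 8^{1}≡8, 8^{2}≡7, 8^{4}≡11, 8^{8}≡7. So 8^{8} ≡ 7 mod 19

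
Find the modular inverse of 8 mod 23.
Since 23 is prime, by Fermat 8^(-1) ≡ 8^{21} ≡ 3 mod 23. Verify: 8 × 3 = 24 ≡ 1 mod 23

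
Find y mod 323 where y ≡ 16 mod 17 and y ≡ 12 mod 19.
M = 17 × 19 = 323. M₁ = 19, y₁ ≡ 9 mod 17. M₂ = 17, y₂ ≡ 9 mod 19. y = 16×19×9 + 12×17×9 ≡ 50 mod 323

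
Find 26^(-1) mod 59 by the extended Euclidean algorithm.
Extended GCD: 26(25) + 59(-11) = 1. So 26^(-1) ≡ 25 mod 59. Verify: 26 × 25 = 650 ≡ 1 mod 59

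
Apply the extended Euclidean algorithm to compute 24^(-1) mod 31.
Extended GCD: 24(-9) + 31(7) = 1. So 24^(-1) ≡ -9 ≡ 22 mod 31. Verify: 24 × 22 = 528 ≡ 1 mod 31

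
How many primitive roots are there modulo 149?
Number of primitive roots mod 149 = φ(p-1) = φ(148) = 72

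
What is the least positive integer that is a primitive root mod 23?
g = 5. Powers: [5, 2, 10, 4, 20, 8, ...] generates all 22 non-zero residues.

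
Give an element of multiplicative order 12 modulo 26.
7 has order 12 mod 26 since 7^{12} ≡ 1 mod 26 and no smaller power works.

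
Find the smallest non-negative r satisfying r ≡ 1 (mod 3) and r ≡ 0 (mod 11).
M = 3 × 11 = 33. M₁ = 11, y₁ ≡ 2 (mod 3). M₂ = 3, y₂ ≡ 4 (mod 11). r = 1×11×2 + 0×3×4 ≡ 22 (mod 33)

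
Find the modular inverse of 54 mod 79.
Since 79 is prime, by Fermat 54^(-1) ≡ 54^{77} ≡ 60 mod 79. Verify: 54 × 60 = 3240 ≡ 1 mod 79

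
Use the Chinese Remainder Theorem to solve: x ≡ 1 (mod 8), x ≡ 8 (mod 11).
M = 8 × 11 = 88. M₁ = 11, y₁ ≡ 3 (mod 8). M₂ = 8, y₂ ≡ 7 (mod 11). x = 1×11×3 + 8×8×7 ≡ 41 (mod 88)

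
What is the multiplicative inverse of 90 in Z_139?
Since 139 is prime, by Fermat 90^(-1) ≡ 90^{137} ≡ 17 (mod 139). Verify: 90 × 17 = 1530 ≡ 1 (mod 139)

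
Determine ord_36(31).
Powers of 31 mod 36: 31^1≡31, 31^2≡25, 31^3≡19, 31^4≡13, 31^5≡7, 31^6≡1. Order = 6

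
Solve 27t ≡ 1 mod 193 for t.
Since 193 is prime, by Fermat 27^(-1) ≡ 27^{191} ≡ 143 mod 193. Verify: 27 × 143 = 3861 ≡ 1 mod 193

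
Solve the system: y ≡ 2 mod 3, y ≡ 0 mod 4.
M = 3 × 4 = 12. M₁ = 4, y₁ ≡ 1 mod 3. M₂ = 3, y₂ ≡ 3 mod 4. y = 2×4×1 + 0×3×3 ≡ 8 mod 12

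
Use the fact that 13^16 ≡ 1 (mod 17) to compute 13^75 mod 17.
By Fermat: 13^{16} ≡ 1 (mod 17). 75 = 4×16 + 11. So 13^{75} ≡ 13^{11} ≡ 4 (mod 17)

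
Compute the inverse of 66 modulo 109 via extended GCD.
Extended GCD: 66(38) + 109(-23) = 1. So 66^(-1) ≡ 38 mod 109. Verify: 66 × 38 = 2508 ≡ 1 mod 109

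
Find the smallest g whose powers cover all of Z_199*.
g = 3. For each prime q|198: 3^{99}≡198, 3^{66}≡106, 3^{18}≡125, none ≡ 1, so ord_199(3) = 198 and 3 is a primitive root.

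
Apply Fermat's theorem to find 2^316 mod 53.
By Fermat: 2^{52} ≡ 1 mod 53. 316 ≡ 4 mod 52. So 2^{316} ≡ 2^{4} ≡ 16 mod 53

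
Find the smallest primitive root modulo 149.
g = 2. For each prime q|148: 2^{74}≡148, 2^{4}≡16, none ≡ 1, so ord_149(2) = 148 and 2 is a primitive root.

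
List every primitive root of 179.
There are φ(178) = 88 primitive roots mod 179: {2, 6, 7, 8, 10, 11, 18, 21, 23, 24, 26, 28, 30, 32, 33, 34, 35, 37, 38, 40, 41, 44, 50, 53, 54, 55, 58, 62, 63, 69, 71, 72, 73, 78, 79, 84, 86, 90, 91, 92, 94, 96, 97, 98, 99, 102, 103, 104, 105, 109, 111, 112, 113, 114, 115, 118, 119, 120, 122, 123, 127, 128, 130, 131, 132, 133, 134, 136, 137, 140, 143, 148, 150, 152, 154, 157, 159, 160, 162, 163, 164, 165, 166, 167, 170, 174, 175, 176}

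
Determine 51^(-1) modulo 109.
Since 109 is prime, by Fermat 51^(-1) ≡ 51^{107} ≡ 62 (mod 109). Verify: 51 × 62 = 3162 ≡ 1 (mod 109)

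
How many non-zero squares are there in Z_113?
The squaring map on Z_113* is 2-to-1, so there are (112)/2 = 56 QRs.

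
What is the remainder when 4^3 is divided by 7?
4^{3} = 64 ≡ 1 (mod 7)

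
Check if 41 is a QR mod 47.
By Euler's criterion: 41^{23} ≡ 46 mod 47. Since this equals -1 (≡ 46), 41 is not a QR.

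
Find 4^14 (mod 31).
By repeated squaring (mod 31): 4^{1}≡4, 4^{2}≡16, 4^{4}≡8, 4^{8}≡2. Then 4^{14} = 4^{8+4+2} ≡ 2 × 8 × 16 ≡ 8 (mod 31)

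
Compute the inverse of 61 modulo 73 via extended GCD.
Extended GCD: 61(6) + 73(-5) = 1. So 61^(-1) ≡ 6 mod 73. Verify: 61 × 6 = 366 ≡ 1 mod 73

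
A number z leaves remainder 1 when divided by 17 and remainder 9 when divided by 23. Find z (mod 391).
M = 17 × 23 = 391. M₁ = 23, y₁ ≡ 3 (mod 17). M₂ = 17, y₂ ≡ 19 (mod 23). z = 1×23×3 + 9×17×19 ≡ 239 (mod 391)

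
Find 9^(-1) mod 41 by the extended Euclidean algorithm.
Extended GCD: 9(-9) + 41(2) = 1. So 9^(-1) ≡ -9 ≡ 32 mod 41. Verify: 9 × 32 = 288 ≡ 1 mod 41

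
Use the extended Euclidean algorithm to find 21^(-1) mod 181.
Extended GCD: 21(69) + 181(-8) = 1. So 21^(-1) ≡ 69 (mod 181). Verify: 21 × 69 = 1449 ≡ 1 (mod 181)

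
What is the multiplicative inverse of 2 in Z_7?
Since 7 is prime, by Fermat 2^(-1) ≡ 2^{5} ≡ 4 mod 7. Verify: 2 × 4 = 8 ≡ 1 mod 7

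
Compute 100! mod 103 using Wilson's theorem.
(102)! = (100)! × (101) × (102) ≡ -1 mod 103. So (100)! ≡ -1 × [(102)(101)]^(-1) ≡ 51 mod 103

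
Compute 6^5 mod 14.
By repeated squaring (mod 14): 6^{1}≡6, 6^{2}≡8, 6^{4}≡8. Then 6^{5} = 6^{4+1} ≡ 8 × 6 ≡ 6 (mod 14)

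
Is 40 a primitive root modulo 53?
40^{26} ≡ 1 (mod 53) and 26 < 52, so ord_53(40) = 26 ≠ 52 and 40 is not a primitive root.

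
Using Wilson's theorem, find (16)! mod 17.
By Wilson's theorem, (16)! ≡ -1 ≡ 16 mod 17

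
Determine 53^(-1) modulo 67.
Since 67 is prime, by Fermat 53^(-1) ≡ 53^{65} ≡ 43 mod 67. Verify: 53 × 43 = 2279 ≡ 1 mod 67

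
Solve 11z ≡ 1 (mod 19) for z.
Since 19 is prime, by Fermat 11^(-1) ≡ 11^{17} ≡ 7 (mod 19). Verify: 11 × 7 = 77 ≡ 1 (mod 19)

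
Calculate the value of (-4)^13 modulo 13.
Using Fermat: (-4)^{12} ≡ 1 mod 13. 13 ≡ 1 mod 12. So (-4)^{13} ≡ (-4)^{1} ≡ 9 mod 13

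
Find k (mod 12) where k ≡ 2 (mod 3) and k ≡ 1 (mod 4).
M = 3 × 4 = 12. M₁ = 4, y₁ ≡ 1 (mod 3). M₂ = 3, y₂ ≡ 3 (mod 4). k = 2×4×1 + 1×3×3 ≡ 5 (mod 12)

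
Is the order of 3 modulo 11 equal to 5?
Powers of 3 mod 11: 3^1≡3, 3^2≡9, 3^3≡5, 3^4≡4, 3^5≡1. First k with 3^k≡1 is k=5. Yes, ord_11(3) = 5.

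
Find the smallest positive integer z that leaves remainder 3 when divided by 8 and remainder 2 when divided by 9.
M = 8 × 9 = 72. M₁ = 9, y₁ ≡ 1 (mod 8). M₂ = 8, y₂ ≡ 8 (mod 9). z = 3×9×1 + 2×8×8 ≡ 11 (mod 72)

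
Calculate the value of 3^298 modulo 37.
Using Fermat: 3^{36} ≡ 1 mod 37. 298 ≡ 10 mod 36. So 3^{298} ≡ 3^{10} ≡ 34 mod 37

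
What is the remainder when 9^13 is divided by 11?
Using Fermat: 9^{10} ≡ 1 mod 11. 13 ≡ 3 mod 10. So 9^{13} ≡ 9^{3} ≡ 3 mod 11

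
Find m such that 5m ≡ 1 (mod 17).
Since 17 is prime, by Fermat 5^(-1) ≡ 5^{15} ≡ 7 (mod 17). Verify: 5 × 7 = 35 ≡ 1 (mod 17)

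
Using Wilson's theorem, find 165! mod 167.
(166)! = (165)! × (166) ≡ -1 (mod 167). So (165)! ≡ -1 × (166)^(-1) ≡ (-1)×(-1) = 1 (mod 167)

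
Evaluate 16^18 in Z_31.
By repeated squaring (mod 31): 16^{1}≡16, 16^{2}≡8, 16^{4}≡2, 16^{8}≡4, 16^{16}≡16. Then 16^{18} = 16^{16+2} ≡ 16 × 8 ≡ 4 (mod 31)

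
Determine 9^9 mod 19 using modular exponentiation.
By repeated squaring (mod 19): 9^{1}≡9, 9^{2}≡5, 9^{4}≡6, 9^{8}≡17. Then 9^{9} = 9^{8+1} ≡ 17 × 9 ≡ 1 (mod 19)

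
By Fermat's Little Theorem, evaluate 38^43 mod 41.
By Fermat: 38^{40} ≡ 1 (mod 41). So 38^{43} = 38^{40} · 38^{3} ≡ 38^{3} ≡ 14 (mod 41)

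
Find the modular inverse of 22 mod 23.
Since 23 is prime, by Fermat 22^(-1) ≡ 22^{21} ≡ 22 mod 23. Verify: 22 × 22 = 484 ≡ 1 mod 23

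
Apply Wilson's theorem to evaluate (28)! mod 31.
(30)! = (28)! × (29) × (30) ≡ -1 (mod 31). So (28)! ≡ -1 × [(30)(29)]^(-1) ≡ 15 (mod 31)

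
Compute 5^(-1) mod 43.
Since 43 is prime, by Fermat 5^(-1) ≡ 5^{41} ≡ 26 mod 43. Verify: 5 × 26 = 130 ≡ 1 mod 43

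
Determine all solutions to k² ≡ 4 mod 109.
The square roots of 4 mod 109 are 107 and 2. Verify: 107² = 11449 ≡ 4 mod 109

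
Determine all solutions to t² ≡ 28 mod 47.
The square roots of 28 mod 47 are 34 and 13. Verify: 34² = 1156 ≡ 28 mod 47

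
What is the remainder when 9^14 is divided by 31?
By repeated squaring mod 31: 9^{1}≡9, 9^{2}≡19, 9^{4}≡20, 9^{8}≡28. Then 9^{14} = 9^{8+4+2} ≡ 28 × 20 × 19 ≡ 7 mod 31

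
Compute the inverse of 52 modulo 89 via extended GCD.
Extended GCD: 52(12) + 89(-7) = 1. So 52^(-1) ≡ 12 (mod 89). Verify: 52 × 12 = 624 ≡ 1 (mod 89)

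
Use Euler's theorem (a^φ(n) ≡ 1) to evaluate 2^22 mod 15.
By Euler: 2^{8} ≡ 1 (mod 15) since gcd(2, 15) = 1. 22 = 2×8 + 6. So 2^{22} ≡ 2^{6} ≡ 4 (mod 15)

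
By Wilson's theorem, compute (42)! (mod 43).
By Wilson's theorem, (42)! ≡ -1 ≡ 42 (mod 43)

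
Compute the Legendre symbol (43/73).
(43/73) = 43^{36} mod 73 = -1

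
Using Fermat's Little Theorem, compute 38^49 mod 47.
By Fermat: 38^{46} ≡ 1 (mod 47). So 38^{49} = 38^{46} · 38^{3} ≡ 38^{3} ≡ 23 (mod 47)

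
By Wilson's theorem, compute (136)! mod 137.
By Wilson's theorem, (136)! ≡ -1 ≡ 136 mod 137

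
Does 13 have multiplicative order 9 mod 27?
Powers of 13 mod 27: 13^1≡13, 13^2≡7, 13^3≡10, 13^4≡22, 13^5≡16, 13^6≡19, 13^7≡4, 13^8≡25, 13^9≡1. First k with 13^k≡1 is k=9. Yes, ord_27(13) = 9.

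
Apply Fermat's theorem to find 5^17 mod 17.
By Fermat: 5^{16} ≡ 1 mod 17. So 5^{17} = 5^{16} · 5^{1} ≡ 5^{1} ≡ 5 mod 17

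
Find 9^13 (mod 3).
By repeated squaring (mod 3): 9^{1}≡0, 9^{2}≡0, 9^{4}≡0, 9^{8}≡0. Then 9^{13} = 9^{8+4+1} ≡ 0 × 0 × 0 ≡ 0 (mod 3)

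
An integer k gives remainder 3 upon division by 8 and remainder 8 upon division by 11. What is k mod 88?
M = 8 × 11 = 88. M₁ = 11, y₁ ≡ 3 mod 8. M₂ = 8, y₂ ≡ 7 mod 11. k = 3×11×3 + 8×8×7 ≡ 19 mod 88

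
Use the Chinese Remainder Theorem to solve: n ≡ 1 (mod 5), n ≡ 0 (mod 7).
M = 5 × 7 = 35. M₁ = 7, y₁ ≡ 3 (mod 5). M₂ = 5, y₂ ≡ 3 (mod 7). n = 1×7×3 + 0×5×3 ≡ 21 (mod 35)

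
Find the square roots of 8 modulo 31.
The square roots of 8 mod 31 are 16 and 15. Verify: 16² = 256 ≡ 8 (mod 31)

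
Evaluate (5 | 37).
(5/37) = 5^{18} mod 37 = -1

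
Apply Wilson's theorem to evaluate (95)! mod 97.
(96)! = (95)! × (96) ≡ -1 mod 97. So (95)! ≡ -1 × (96)^(-1) ≡ (-1)×(-1) = 1 mod 97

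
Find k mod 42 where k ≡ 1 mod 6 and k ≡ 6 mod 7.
M = 6 × 7 = 42. M₁ = 7, y₁ ≡ 1 mod 6. M₂ = 6, y₂ ≡ 6 mod 7. k = 1×7×1 + 6×6×6 ≡ 13 mod 42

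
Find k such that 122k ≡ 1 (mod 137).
Since 137 is prime, by Fermat 122^(-1) ≡ 122^{135} ≡ 73 (mod 137). Verify: 122 × 73 = 8906 ≡ 1 (mod 137)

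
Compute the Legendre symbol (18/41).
(18/41) = 18^{20} mod 41 = 1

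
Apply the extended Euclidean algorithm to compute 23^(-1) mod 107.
Extended GCD: 23(14) + 107(-3) = 1. So 23^(-1) ≡ 14 (mod 107). Verify: 23 × 14 = 322 ≡ 1 (mod 107)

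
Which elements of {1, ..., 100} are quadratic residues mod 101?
Squares in Z_101*: {1, 4, 5, 6, 9, 13, 14, 16, 17, 19, 20, 21, 22, 23, 24, 25, 30, 31, 33, 36, 37, 43, 45, 47, 49, 52, 54, 56, 58, 64, 65, 68, 70, 71, 76, 77, 78, 79, 80, 81, 82, 84, 85, 87, 88, 92, 95, 96, 97, 100}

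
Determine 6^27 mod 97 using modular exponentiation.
By repeated squaring mod 97: 6^{1}≡6, 6^{2}≡36, 6^{4}≡35, 6^{8}≡61, 6^{16}≡35. Then 6^{27} = 6^{16+8+2+1} ≡ 35 × 61 × 36 × 6 ≡ 22 mod 97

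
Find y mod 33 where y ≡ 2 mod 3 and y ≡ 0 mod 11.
M = 3 × 11 = 33. M₁ = 11, y₁ ≡ 2 mod 3. M₂ = 3, y₂ ≡ 4 mod 11. y = 2×11×2 + 0×3×4 ≡ 11 mod 33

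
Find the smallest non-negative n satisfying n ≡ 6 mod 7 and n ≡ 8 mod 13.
M = 7 × 13 = 91. M₁ = 13, y₁ ≡ 6 mod 7. M₂ = 7, y₂ ≡ 2 mod 13. n = 6×13×6 + 8×7×2 ≡ 34 mod 91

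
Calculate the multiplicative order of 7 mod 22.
Powers of 7 mod 22: 7^1≡7, 7^2≡5, 7^3≡13, 7^4≡3, 7^5≡21, 7^6≡15, 7^7≡17, 7^8≡9, 7^9≡19, 7^10≡1. Order = 10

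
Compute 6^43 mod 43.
Using Fermat: 6^{42} ≡ 1 (mod 43). 43 ≡ 1 (mod 42). So 6^{43} ≡ 6^{1} ≡ 6 (mod 43)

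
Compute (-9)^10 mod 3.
By repeated squaring (mod 3): (-9)^{1}≡0, (-9)^{2}≡0, (-9)^{4}≡0, (-9)^{8}≡0. Then (-9)^{10} = (-9)^{8+2} ≡ 0 × 0 ≡ 0 (mod 3)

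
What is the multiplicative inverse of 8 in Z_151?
Since 151 is prime, by Fermat 8^(-1) ≡ 8^{149} ≡ 19 (mod 151). Verify: 8 × 19 = 152 ≡ 1 (mod 151)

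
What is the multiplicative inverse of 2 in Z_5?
Since 5 is prime, by Fermat 2^(-1) ≡ 2^{3} ≡ 3 mod 5. Verify: 2 × 3 = 6 ≡ 1 mod 5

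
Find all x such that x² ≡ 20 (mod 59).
The square roots of 20 mod 59 are 16 and 43. Verify: 16² = 256 ≡ 20 (mod 59)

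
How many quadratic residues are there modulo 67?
Exactly half the non-zero residues mod a prime are QRs: (67-1)/2 = 33.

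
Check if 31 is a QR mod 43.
By Euler's criterion: 31^{21} ≡ 1 (mod 43). Since this equals 1, 31 is a QR.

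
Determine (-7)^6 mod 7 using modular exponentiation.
By repeated squaring mod 7: (-7)^{1}≡0, (-7)^{2}≡0, (-7)^{4}≡0. Then (-7)^{6} = (-7)^{4+2} ≡ 0 × 0 ≡ 0 mod 7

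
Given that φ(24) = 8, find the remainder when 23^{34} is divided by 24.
By Euler: 23^{8} ≡ 1 mod 24 since gcd(23, 24) = 1. 34 = 4×8 + 2. So 23^{34} ≡ 23^{2} ≡ 1 mod 24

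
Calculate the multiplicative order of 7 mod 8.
Powers of 7 mod 8: 7^1≡7, 7^2≡1. So the order of 7 is 2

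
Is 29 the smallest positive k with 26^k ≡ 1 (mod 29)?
Powers of 26 mod 29: 26^1≡26, 26^2≡9, 26^3≡2, 26^4≡23, 26^5≡18, 26^6≡4, 26^7≡17, 26^8≡7, 26^9≡8, 26^10≡5, 26^11≡14, 26^12≡16, 26^13≡10, 26^14≡28, 26^15≡3, 26^16≡20, 26^17≡27, 26^18≡6, 26^19≡11, 26^20≡25, 26^21≡12, 26^22≡22, 26^23≡21, 26^24≡24, 26^25≡15, 26^26≡13, 26^27≡19, 26^28≡1. Already 26^28≡1, so the order is 28 < 29. No, the actual order is 28.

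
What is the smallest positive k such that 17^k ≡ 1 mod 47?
Powers of 17 mod 47: 17^1≡17, 17^2≡7, 17^3≡25, 17^4≡2, 17^5≡34, 17^6≡14, 17^7≡3, 17^8≡4, 17^9≡21, 17^10≡28, 17^11≡6, 17^12≡8, 17^13≡42, 17^14≡9, 17^15≡12, 17^16≡16, 17^17≡37, 17^18≡18, 17^19≡24, 17^20≡32, 17^21≡27, 17^22≡36, 17^23≡1. Order = 23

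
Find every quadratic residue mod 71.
Squares in Z_71*: {1, 2, 3, 4, 5, 6, 8, 9, 10, 12, 15, 16, 18, 19, 20, 24, 25, 27, 29, 30, 32, 36, 37, 38, 40, 43, 45, 48, 49, 50, 54, 57, 58, 60, 64}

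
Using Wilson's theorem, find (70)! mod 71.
By Wilson's theorem, (70)! ≡ -1 ≡ 70 (mod 71)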